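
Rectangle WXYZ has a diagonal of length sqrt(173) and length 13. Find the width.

Using the Pythagorean theorem: d^2 = a^2 + b^2
b^2 = d^2 - a^2
b^2 = 173 - 169
b^2 = 4
b = sqrt(4) = 2

2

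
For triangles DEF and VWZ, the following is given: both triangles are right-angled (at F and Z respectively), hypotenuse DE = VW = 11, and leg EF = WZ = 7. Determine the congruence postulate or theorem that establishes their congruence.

The given information provides:
both triangles are right-angled (at F and Z respectively), hypotenuse DE = VW = 11, and leg EF = WZ = 7
This matches the HL congruence theorem.
The hypotenuse and one leg of two right triangles are equal (Hypotenuse-Leg).

HL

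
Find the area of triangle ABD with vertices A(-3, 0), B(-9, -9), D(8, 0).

The Shoelace formula computes the area from vertex coordinates by summing cross products.
For vertices (-3,0), (-9,-9), (8,0):
Signed sum = -3*-9 - -9*0 + -9*0 - 8*-9 + 8*0 - -3*0
= 27 + 72 + 0 = 99
Area = (1/2)|99| = 99/2.

99/2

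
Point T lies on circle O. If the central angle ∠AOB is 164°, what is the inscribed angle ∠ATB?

Inscribed angle = 164° / 2 = 82° (inscribed angle theorem).

82°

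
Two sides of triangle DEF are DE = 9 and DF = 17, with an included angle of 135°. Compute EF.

When two sides and the included angle are known, the law of cosines gives the third side.
c^2 = a^2 + b^2 - 2ab cos(C) generalizes the Pythagorean theorem to non-right triangles.
Here: EF^2 = 81 + 289 - 306*(-sqrt(2)/2) = 153*sqrt(2) + 370
EF = sqrt(153*sqrt(2) + 370)

sqrt(153*sqrt(2) + 370)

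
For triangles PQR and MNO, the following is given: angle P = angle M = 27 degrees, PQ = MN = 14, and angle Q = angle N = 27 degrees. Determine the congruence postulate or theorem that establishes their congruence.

The given information provides:
angle P = angle M = 27 degrees, PQ = MN = 14, and angle Q = angle N = 27 degrees
This matches the ASA congruence theorem.
Two pairs of corresponding angles and the included side are equal (Angle-Side-Angle).

ASA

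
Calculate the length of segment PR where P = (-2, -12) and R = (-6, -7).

d = sqrt((-4)^2 + (5)^2) = sqrt(41)

sqrt(41)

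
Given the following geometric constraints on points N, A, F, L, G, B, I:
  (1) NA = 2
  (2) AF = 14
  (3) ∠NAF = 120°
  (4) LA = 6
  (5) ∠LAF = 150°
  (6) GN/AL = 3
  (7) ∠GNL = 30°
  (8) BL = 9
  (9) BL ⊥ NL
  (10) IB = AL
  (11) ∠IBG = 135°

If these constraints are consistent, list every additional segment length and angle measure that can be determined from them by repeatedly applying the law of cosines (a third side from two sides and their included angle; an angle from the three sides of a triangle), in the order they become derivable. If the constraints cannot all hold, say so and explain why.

The constraints are consistent. Derivable facts, in order:
After 1 step:
- FL ≈ 19.43
- NF = 2·√57
After 2 steps:
- ∠AFL = 8.88°
- ∠AFN = 6.59°
- ∠ALF = 21.12°
- ∠ANF = 53.41°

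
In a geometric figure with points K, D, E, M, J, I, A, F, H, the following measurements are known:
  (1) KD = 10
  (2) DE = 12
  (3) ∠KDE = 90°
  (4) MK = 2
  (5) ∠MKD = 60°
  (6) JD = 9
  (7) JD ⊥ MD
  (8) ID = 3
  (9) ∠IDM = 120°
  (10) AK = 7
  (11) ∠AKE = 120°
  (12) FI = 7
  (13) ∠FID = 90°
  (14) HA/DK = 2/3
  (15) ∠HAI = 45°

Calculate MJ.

Step 1: By the law of cosines on triangle DKM: DM² = 10² + 2² − 2·10·2·cos(60°) = 84, so DM = 2·√21.
Step 2: By the law of cosines on triangle MDJ: MJ² = (2·√21)² + 9² − 2·2·√21·9·cos(90°) = 165, so MJ = √165.

Therefore, the length of MJ = √165.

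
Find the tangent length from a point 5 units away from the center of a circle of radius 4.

tangent = √(d² - r²) = √(5² - 4²) = √(25 - 16) = √9 = 3

3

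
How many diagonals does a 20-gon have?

The number of diagonals in an n-gon is n(n - 3)/2.
For n = 20: 20(20 - 3)/2 = 20 × 17 / 2 = 170.

170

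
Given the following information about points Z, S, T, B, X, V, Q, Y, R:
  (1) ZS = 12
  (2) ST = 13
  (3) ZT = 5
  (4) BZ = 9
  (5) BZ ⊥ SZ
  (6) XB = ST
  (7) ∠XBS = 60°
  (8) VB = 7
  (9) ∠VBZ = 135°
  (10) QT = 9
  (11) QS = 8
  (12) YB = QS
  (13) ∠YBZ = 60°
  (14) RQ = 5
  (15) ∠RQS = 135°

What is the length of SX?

From the given relations: XB = ST = 13.
Step 1: By the law of cosines on triangle BZS: BS² = 9² + 12² − 2·9·12·cos(90°) = 225, so BS = 15.
Step 2: By the law of cosines on triangle SBX: SX² = 15² + 13² − 2·15·13·cos(60°) = 199, so SX = √199.

Therefore, the length of SX = √199.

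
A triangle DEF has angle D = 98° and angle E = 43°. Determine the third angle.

angle F = 180 - 98 - 43 = 39 degrees.

39 degrees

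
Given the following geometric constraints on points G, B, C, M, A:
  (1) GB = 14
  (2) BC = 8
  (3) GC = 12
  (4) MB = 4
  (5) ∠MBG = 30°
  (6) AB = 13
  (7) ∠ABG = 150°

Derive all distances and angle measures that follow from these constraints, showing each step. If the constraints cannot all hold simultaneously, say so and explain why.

The constraints are consistent.

Step 1: From GB = 14, BM = 4, and ∠GBM = 30°, by the law of cosines:
  GM² = GB² + BM² - 2·GB·BM·cos(30°) = 196 + 16 - 96.99 = 115
  GM ≈ 10.72

Step 2: From GB = 14, BA = 13, and ∠GBA = 150°, by the law of cosines:
  GA² = GB² + BA² - 2·GB·BA·cos(150°) = 196 + 169 + 315.2 = 680.2
  GA ≈ 26.08

Step 3: From GB = 14, GC = 12, BC = 8, by the inverse law of cosines:
  cos(∠BGC) = (GB² + GC² - BC²) / (2·GB·GC)
  ∠BGC = 34.77°

Step 4: From BC = 8, BG = 14, CG = 12, by the inverse law of cosines:
  cos(∠CBG) = (BC² + BG² - CG²) / (2·BC·BG)
  ∠CBG = 58.81°

Step 5: From CB = 8, CG = 12, BG = 14, by the inverse law of cosines:
  cos(∠BCG) = (CB² + CG² - BG²) / (2·CB·CG)
  ∠BCG = 86.42°

Step 6: From GA = 26.08, GB = 14, AB = 13, by the inverse law of cosines:
  cos(∠AGB) = (GA² + GB² - AB²) / (2·GA·GB)
  ∠AGB = 14.43°

Step 7: From GB = 14, GM = 10.72, BM = 4, by the inverse law of cosines:
  cos(∠BGM) = (GB² + GM² - BM²) / (2·GB·GM)
  ∠BGM = 10.75°

Step 8: From MB = 4, MG = 10.72, BG = 14, by the inverse law of cosines:
  cos(∠BMG) = (MB² + MG² - BG²) / (2·MB·MG)
  ∠BMG = 139.25°

Step 9: From AB = 13, AG = 26.08, BG = 14, by the inverse law of cosines:
  cos(∠BAG) = (AB² + AG² - BG²) / (2·AB·AG)
  ∠BAG = 15.57°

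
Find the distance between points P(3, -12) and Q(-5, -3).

d = sqrt((-8)^2 + (9)^2) = sqrt(145)

sqrt(145)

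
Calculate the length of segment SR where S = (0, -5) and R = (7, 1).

d = sqrt((7 - 0)^2 + (1 - -5)^2)
d = sqrt(7^2 + 6^2)
d = sqrt(49 + 36)
d = sqrt(85)

sqrt(85)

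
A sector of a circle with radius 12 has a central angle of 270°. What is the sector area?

Sector area = πr² × θ/360
= π × 12² × 3/4
= π × 144 × 3/4
= 108*pi

108*pi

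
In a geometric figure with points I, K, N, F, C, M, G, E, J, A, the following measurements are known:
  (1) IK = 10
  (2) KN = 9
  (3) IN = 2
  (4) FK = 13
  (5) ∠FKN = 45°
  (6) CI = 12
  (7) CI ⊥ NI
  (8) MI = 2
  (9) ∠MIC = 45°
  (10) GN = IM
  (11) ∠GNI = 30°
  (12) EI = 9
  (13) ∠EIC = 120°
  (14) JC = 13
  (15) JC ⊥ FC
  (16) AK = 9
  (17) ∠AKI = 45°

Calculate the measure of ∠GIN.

From the given relations: GN = IM = 2.
Step 1: By the law of cosines on triangle ING: IG² = 2² + 2² − 2·2·2·cos(30°) = 1.07, so IG ≈ 1.04.
Step 2: By the inverse law of cosines on triangle GIN: cos(∠GIN) = (1.04² + 2² − 2²) / (2·1.04·2) = 1.07/4.14 = 0.2588, so ∠GIN = 75°.

Therefore, the measure of angle ∠GIN = 75°.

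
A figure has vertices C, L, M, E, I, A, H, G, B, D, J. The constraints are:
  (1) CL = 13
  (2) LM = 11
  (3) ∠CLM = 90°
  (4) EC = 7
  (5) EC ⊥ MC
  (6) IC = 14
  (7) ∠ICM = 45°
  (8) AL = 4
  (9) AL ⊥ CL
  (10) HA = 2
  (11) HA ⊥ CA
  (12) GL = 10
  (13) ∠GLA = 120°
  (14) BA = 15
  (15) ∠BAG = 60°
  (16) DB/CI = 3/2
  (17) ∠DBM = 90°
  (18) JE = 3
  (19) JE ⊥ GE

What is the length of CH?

Step 1: By the law of cosines on triangle CLA: CA² = 13² + 4² − 2·13·4·cos(90°) = 185, so CA = √185.
Step 2: By the law of cosines on triangle CAH: CH² = √185² + 2² − 2·√185·2·cos(90°) = 189, so CH = 3·√21.

Therefore, the length of CH = 3·√21.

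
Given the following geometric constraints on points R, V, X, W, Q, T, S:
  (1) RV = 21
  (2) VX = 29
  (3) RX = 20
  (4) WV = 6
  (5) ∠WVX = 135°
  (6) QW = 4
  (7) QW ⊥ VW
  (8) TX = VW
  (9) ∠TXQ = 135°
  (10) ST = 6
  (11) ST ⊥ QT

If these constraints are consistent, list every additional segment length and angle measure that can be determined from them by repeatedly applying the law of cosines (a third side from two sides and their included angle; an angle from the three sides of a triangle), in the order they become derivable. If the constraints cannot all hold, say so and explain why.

The constraints are consistent. Derivable facts, in order:
After 1 step:
- VQ = 2·√13
- XW ≈ 33.51
- ∠RVX = 43.6°
- ∠RXV = 46.4°
- ∠VRX = 90°
After 2 steps:
- ∠QVW = 33.69°
- ∠VQW = 56.31°
- ∠VWX = 37.73°
- ∠VXW = 7.27°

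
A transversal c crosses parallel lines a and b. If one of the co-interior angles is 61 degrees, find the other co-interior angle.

Co-interior (same-side interior) angles are between the parallel lines on the same side of the transversal.
Unlike corresponding or alternate interior angles, they are supplementary rather than equal.
So the angle = 180 - 61 = 119 degrees.

119 degrees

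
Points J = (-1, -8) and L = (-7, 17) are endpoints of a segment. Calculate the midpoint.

The midpoint is the average of the coordinates:
x: (-1 + -7)/2 = -4
y: (-8 + 17)/2 = 9/2
Midpoint = (-4, 9/2)

(-4, 9/2)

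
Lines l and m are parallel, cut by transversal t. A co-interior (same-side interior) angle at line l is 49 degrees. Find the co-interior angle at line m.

Co-interior (same-side interior) angles are between the parallel lines on the same side of the transversal.
Unlike corresponding or alternate interior angles, they are supplementary rather than equal.
So the angle = 180 - 49 = 131 degrees.

131 degrees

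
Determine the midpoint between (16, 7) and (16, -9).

M = ((x₁ + x₂)/2, (y₁ + y₂)/2)
= ((16 + 16)/2, (7 + -9)/2)
= (32/2, -2/2) = (16, -1)

(16, -1)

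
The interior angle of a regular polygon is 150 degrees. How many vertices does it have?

The exterior angle is the supplement of the interior angle: 180 - 150 = 30 degrees.
Since the exterior angles of any convex polygon sum to 360 degrees, the number of sides is 360 / 30 = 12.

12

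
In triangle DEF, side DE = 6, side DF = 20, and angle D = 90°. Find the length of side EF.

By the law of cosines: EF^2 = DE^2 + DF^2 - 2*DE*DF*cos(D)
EF^2 = 6^2 + 20^2 - 2*6*20*cos(90°)
EF^2 = 36 + 400 - 240*(0)
EF^2 = 436
EF = 2*sqrt(109)

2*sqrt(109)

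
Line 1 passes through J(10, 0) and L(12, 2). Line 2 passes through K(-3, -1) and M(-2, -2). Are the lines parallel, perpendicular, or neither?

Slope of line 1: m1 = (2 - 0)/(12 - 10) = 2/2 = 1
Slope of line 2: m2 = (-2 - -1)/(-2 - -3) = -1/1 = -1
m1 * m2 = -1, so perpendicular.

Perpendicular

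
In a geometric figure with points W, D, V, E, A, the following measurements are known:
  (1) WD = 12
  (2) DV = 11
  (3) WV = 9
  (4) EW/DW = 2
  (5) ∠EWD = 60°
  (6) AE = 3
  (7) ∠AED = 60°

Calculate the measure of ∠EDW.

From the given relations: EW = 2·DW = 2·12 = 24.
Step 1: By the law of cosines on triangle DWE: DE² = 12² + 24² − 2·12·24·cos(60°) = 432, so DE = 12·√3.
Step 2: By the inverse law of cosines on triangle EDW: cos(∠EDW) = ((12·√3)² + 12² − 24²) / (2·12·√3·12) = 0/498.83 = 0, so ∠EDW = 90°.

Therefore, the measure of angle ∠EDW = 90°.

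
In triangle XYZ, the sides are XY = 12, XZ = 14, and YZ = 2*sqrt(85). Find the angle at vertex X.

By the inverse law of cosines: cos(X) = (XY² + XZ² - YZ²) / (2 × XY × XZ)
cos(X) = (12² + 14² - (2*sqrt(85))²) / (2 × 12 × 14)
cos(X) = (144 + 196 - (340)) / 336
cos(X) = 0
X = arccos(0) = 90°

90°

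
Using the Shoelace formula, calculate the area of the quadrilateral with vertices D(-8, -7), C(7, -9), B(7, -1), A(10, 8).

Shoelace: sum of cross terms = 237, Area = (1/2)|237| = 237/2

237/2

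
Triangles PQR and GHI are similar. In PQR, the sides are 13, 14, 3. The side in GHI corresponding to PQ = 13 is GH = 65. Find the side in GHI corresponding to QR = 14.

Similar triangles have proportional sides. Setting up the proportion:
GH / PQ = HI / QR
65 / 13 = HI / 14
HI = 14 * 65 / 13 = 70.

70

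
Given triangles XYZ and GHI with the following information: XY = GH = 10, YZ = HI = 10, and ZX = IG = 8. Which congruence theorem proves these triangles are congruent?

The given information provides:
XY = GH = 10, YZ = HI = 10, and ZX = IG = 8
This matches the SSS congruence theorem.
All three pairs of corresponding sides are equal (Side-Side-Side).

SSS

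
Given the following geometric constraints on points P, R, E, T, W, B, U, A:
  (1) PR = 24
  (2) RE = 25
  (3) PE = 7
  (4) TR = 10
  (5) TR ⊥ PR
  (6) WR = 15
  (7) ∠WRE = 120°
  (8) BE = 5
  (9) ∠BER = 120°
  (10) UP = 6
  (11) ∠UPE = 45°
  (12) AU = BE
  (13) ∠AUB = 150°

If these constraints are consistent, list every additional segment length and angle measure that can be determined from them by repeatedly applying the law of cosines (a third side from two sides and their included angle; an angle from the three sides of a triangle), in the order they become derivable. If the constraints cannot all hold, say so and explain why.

The constraints are consistent. Derivable facts, in order:
After 1 step:
- EU ≈ 5.06
- EW = 35
- PT = 26
- RB = 5·√31
- ∠EPR = 90°
- ∠ERP = 16.26°
- ∠PER = 73.74°
After 2 steps:
- ∠BRE = 8.95°
- ∠EBR = 51.05°
- ∠EUP = 78.02°
- ∠EWR = 38.21°
- ∠PEU = 56.98°
- ∠PTR = 67.38°
- ∠REW = 21.79°
- ∠RPT = 22.62°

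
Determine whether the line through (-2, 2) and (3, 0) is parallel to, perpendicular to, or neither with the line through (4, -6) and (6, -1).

Slope of line 1: m1 = (0 - 2)/(3 - -2) = -2/5 = -2/5
Slope of line 2: m2 = (-1 - -6)/(6 - 4) = 5/2 = 5/2
m1 * m2 = (-2/5) * (5/2) = -1 = -1, so the lines are perpendicular.

Perpendicular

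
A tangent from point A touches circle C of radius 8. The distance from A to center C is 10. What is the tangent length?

tangent = √(d² - r²) = √(10² - 8²) = √(100 - 64) = √36 = 6

6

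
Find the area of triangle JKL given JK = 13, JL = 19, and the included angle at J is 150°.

When two sides and the included angle are known, the area formula is (1/2)ab sin(C).
The height from one side to the opposite vertex is 19 sin(150°) = 19/2.
Area = (1/2) * 13 * 19/2 = 247/4.

247/4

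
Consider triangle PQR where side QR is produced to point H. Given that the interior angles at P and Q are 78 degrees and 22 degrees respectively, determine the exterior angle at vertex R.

Exterior angle = 78 + 22 = 100 degrees (exterior angle theorem).

100 degrees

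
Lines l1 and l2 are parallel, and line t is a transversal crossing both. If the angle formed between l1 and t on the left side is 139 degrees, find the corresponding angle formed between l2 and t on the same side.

Corresponding angles formed by parallel lines and a transversal are equal.
The given angle is 139 degrees.
The corresponding angle = 139 degrees.

139 degrees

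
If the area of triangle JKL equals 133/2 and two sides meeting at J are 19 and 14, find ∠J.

sin(C) = 2 * 133/2 / (19 * 14) = 1/2, so C = arcsin(1/2) = 30°.
Since sin(180° - C) = sin(C), the obtuse angle 150° gives the same area, so C = 30° or C = 150°.

30° or 150°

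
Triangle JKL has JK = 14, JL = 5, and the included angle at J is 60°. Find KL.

Law of cosines: KL^2 = 14^2 + 5^2 - 2(14)(5)cos(60°) = 151, so KL = sqrt(151).

sqrt(151)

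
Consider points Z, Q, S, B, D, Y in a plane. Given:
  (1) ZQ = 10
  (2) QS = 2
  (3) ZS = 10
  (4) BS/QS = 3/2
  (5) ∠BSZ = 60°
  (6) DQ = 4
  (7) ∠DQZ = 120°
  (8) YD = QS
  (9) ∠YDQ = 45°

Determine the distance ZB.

From the given relations: BS = 3/2·QS = 3/2·2 = 3.
Step 1: By the law of cosines on triangle ZSB: ZB² = 10² + 3² − 2·10·3·cos(60°) = 79, so ZB = √79.

Therefore, the length of ZB = √79.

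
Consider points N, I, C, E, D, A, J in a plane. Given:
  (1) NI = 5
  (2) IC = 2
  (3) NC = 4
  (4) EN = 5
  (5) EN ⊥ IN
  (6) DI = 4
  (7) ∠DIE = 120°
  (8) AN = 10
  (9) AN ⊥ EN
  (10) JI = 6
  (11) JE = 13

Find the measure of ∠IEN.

Step 1: By the law of cosines on triangle ENI: EI² = 5² + 5² − 2·5·5·cos(90°) = 50, so EI = 5·√2.
Step 2: By the inverse law of cosines on triangle IEN: cos(∠IEN) = ((5·√2)² + 5² − 5²) / (2·5·√2·5) = 50/70.71 = 0.7071, so ∠IEN = 45°.

Therefore, the measure of angle ∠IEN = 45°.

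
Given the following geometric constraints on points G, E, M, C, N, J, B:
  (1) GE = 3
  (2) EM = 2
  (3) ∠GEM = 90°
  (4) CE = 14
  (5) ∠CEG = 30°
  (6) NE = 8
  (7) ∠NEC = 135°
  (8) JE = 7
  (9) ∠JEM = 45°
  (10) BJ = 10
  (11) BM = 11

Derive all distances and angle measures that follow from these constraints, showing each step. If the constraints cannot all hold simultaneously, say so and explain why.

The constraints are consistent.

Step 1: From GE = 3, EM = 2, and ∠GEM = 90°, by the law of cosines:
  GM² = GE² + EM² - 2·GE·EM·cos(90°) = 9 + 4 - 0 = 13
  GM = √13

Step 2: From GE = 3, EC = 14, and ∠GEC = 30°, by the law of cosines:
  GC² = GE² + EC² - 2·GE·EC·cos(30°) = 9 + 196 - 72.75 = 132.3
  GC ≈ 11.5

Step 3: From ME = 2, EJ = 7, and ∠MEJ = 45°, by the law of cosines:
  MJ² = ME² + EJ² - 2·ME·EJ·cos(45°) = 4 + 49 - 19.8 = 33.2
  MJ ≈ 5.76

Step 4: From CE = 14, EN = 8, and ∠CEN = 135°, by the law of cosines:
  CN² = CE² + EN² - 2·CE·EN·cos(135°) = 196 + 64 + 158.4 = 418.4
  CN ≈ 20.45

Step 5: From GC = 11.5, GE = 3, CE = 14, by the inverse law of cosines:
  cos(∠CGE) = (GC² + GE² - CE²) / (2·GC·GE)
  ∠CGE = 142.51°

Step 6: From GE = 3, GM = √13, EM = 2, by the inverse law of cosines:
  cos(∠EGM) = (GE² + GM² - EM²) / (2·GE·GM)
  ∠EGM = 33.69°

Step 7: From MB = 11, MJ = 5.76, BJ = 10, by the inverse law of cosines:
  cos(∠BMJ) = (MB² + MJ² - BJ²) / (2·MB·MJ)
  ∠BMJ = 64.69°

Step 8: From ME = 2, MG = √13, EG = 3, by the inverse law of cosines:
  cos(∠EMG) = (ME² + MG² - EG²) / (2·ME·MG)
  ∠EMG = 56.31°

Step 9: From ME = 2, MJ = 5.76, EJ = 7, by the inverse law of cosines:
  cos(∠EMJ) = (ME² + MJ² - EJ²) / (2·ME·MJ)
  ∠EMJ = 120.79°

Step 10: From CE = 14, CG = 11.5, EG = 3, by the inverse law of cosines:
  cos(∠ECG) = (CE² + CG² - EG²) / (2·CE·CG)
  ∠ECG = 7.49°

Step 11: From CE = 14, CN = 20.45, EN = 8, by the inverse law of cosines:
  cos(∠ECN) = (CE² + CN² - EN²) / (2·CE·CN)
  ∠ECN = 16.05°

Step 12: From NC = 20.45, NE = 8, CE = 14, by the inverse law of cosines:
  cos(∠CNE) = (NC² + NE² - CE²) / (2·NC·NE)
  ∠CNE = 28.95°

Step 13: From JB = 10, JM = 5.76, BM = 11, by the inverse law of cosines:
  cos(∠BJM) = (JB² + JM² - BM²) / (2·JB·JM)
  ∠BJM = 83.92°

Step 14: From JE = 7, JM = 5.76, EM = 2, by the inverse law of cosines:
  cos(∠EJM) = (JE² + JM² - EM²) / (2·JE·JM)
  ∠EJM = 14.21°

Step 15: From BJ = 10, BM = 11, JM = 5.76, by the inverse law of cosines:
  cos(∠JBM) = (BJ² + BM² - JM²) / (2·BJ·BM)
  ∠JBM = 31.39°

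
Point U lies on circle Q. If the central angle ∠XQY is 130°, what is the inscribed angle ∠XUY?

Inscribed angle = 130° / 2 = 65° (inscribed angle theorem).

65°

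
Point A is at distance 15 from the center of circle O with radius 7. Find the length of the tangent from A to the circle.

Let T be the point of tangency. Then OT ⊥ AT (radius ⊥ tangent).
In right triangle OTA: OA² = OT² + AT²
15² = 7² + AT²
AT² = 176, AT = 4*sqrt(11)

4*sqrt(11)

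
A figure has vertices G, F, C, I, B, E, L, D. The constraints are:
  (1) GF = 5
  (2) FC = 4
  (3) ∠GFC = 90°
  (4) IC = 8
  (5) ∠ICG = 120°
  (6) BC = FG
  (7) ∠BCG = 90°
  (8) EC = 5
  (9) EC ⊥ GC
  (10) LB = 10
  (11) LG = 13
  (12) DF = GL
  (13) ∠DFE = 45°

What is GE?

Step 1: By the law of cosines on triangle CFG: CG² = 4² + 5² − 2·4·5·cos(90°) = 41, so CG = √41.
Step 2: By the law of cosines on triangle GCE: GE² = √41² + 5² − 2·√41·5·cos(90°) = 66, so GE = √66.

Therefore, the length of GE = √66.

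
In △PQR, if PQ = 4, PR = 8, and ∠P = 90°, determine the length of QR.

Since angle P = 90°, this is a right triangle and the law of cosines reduces to the Pythagorean theorem.
QR^2 = 4^2 + 8^2 = 80
QR = 4*sqrt(5)

4*sqrt(5)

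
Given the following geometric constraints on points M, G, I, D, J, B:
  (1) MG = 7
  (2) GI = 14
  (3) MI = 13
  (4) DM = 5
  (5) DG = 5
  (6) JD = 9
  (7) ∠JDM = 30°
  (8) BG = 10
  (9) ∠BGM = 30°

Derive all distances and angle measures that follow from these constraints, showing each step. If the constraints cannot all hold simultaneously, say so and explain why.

The constraints are consistent.

Step 1: From MD = 5, DJ = 9, and ∠MDJ = 30°, by the law of cosines:
  MJ² = MD² + DJ² - 2·MD·DJ·cos(30°) = 25 + 81 - 77.94 = 28.06
  MJ ≈ 5.3

Step 2: From MG = 7, GB = 10, and ∠MGB = 30°, by the law of cosines:
  MB² = MG² + GB² - 2·MG·GB·cos(30°) = 49 + 100 - 121.2 = 27.76
  MB ≈ 5.27

Step 3: From MD = 5, MG = 7, DG = 5, by the inverse law of cosines:
  cos(∠DMG) = (MD² + MG² - DG²) / (2·MD·MG)
  ∠DMG = 45.57°

Step 4: From MG = 7, MI = 13, GI = 14, by the inverse law of cosines:
  cos(∠GMI) = (MG² + MI² - GI²) / (2·MG·MI)
  ∠GMI = 83.06°

Step 5: From GD = 5, GM = 7, DM = 5, by the inverse law of cosines:
  cos(∠DGM) = (GD² + GM² - DM²) / (2·GD·GM)
  ∠DGM = 45.57°

Step 6: From GI = 14, GM = 7, IM = 13, by the inverse law of cosines:
  cos(∠IGM) = (GI² + GM² - IM²) / (2·GI·GM)
  ∠IGM = 67.19°

Step 7: From IG = 14, IM = 13, GM = 7, by the inverse law of cosines:
  cos(∠GIM) = (IG² + IM² - GM²) / (2·IG·IM)
  ∠GIM = 29.76°

Step 8: From DG = 5, DM = 5, GM = 7, by the inverse law of cosines:
  cos(∠GDM) = (DG² + DM² - GM²) / (2·DG·DM)
  ∠GDM = 88.85°

Step 9: From MB = 5.27, MG = 7, BG = 10, by the inverse law of cosines:
  cos(∠BMG) = (MB² + MG² - BG²) / (2·MB·MG)
  ∠BMG = 108.37°

Step 10: From MD = 5, MJ = 5.3, DJ = 9, by the inverse law of cosines:
  cos(∠DMJ) = (MD² + MJ² - DJ²) / (2·MD·MJ)
  ∠DMJ = 121.84°

Step 11: From JD = 9, JM = 5.3, DM = 5, by the inverse law of cosines:
  cos(∠DJM) = (JD² + JM² - DM²) / (2·JD·JM)
  ∠DJM = 28.16°

Step 12: From BG = 10, BM = 5.27, GM = 7, by the inverse law of cosines:
  cos(∠GBM) = (BG² + BM² - GM²) / (2·BG·BM)
  ∠GBM = 41.63°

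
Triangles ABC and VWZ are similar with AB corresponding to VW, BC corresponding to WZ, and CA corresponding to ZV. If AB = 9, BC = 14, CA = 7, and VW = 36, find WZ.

k = 36/9 = 4. WZ = 4 * 14 = 56.

56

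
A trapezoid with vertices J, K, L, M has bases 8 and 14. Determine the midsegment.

The midsegment (median) of a trapezoid connects the midpoints of the non-parallel sides.
Its length is the average of the two bases: (8 + 14) / 2 = 11.

11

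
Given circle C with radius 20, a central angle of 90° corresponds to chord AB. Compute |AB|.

Drop a perpendicular from the center to the chord, bisecting both the chord and the central angle.
Each half-chord = r sin(θ/2) = 20 sin(45°).
The full chord = 2 × 20 × sin(45°) = 20*sqrt(2).

20*sqrt(2)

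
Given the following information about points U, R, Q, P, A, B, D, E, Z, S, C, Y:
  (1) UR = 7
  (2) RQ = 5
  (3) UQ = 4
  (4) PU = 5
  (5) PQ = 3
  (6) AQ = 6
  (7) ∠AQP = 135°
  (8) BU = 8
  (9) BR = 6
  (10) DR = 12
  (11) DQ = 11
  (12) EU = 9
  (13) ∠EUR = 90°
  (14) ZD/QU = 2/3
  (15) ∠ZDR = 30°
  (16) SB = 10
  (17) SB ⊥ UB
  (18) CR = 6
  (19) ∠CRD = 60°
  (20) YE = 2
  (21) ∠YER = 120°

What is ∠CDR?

Step 1: By the law of cosines on triangle DRC: DC² = 12² + 6² − 2·12·6·cos(60°) = 108, so DC = 6·√3.
Step 2: By the inverse law of cosines on triangle CDR: cos(∠CDR) = ((6·√3)² + 12² − 6²) / (2·6·√3·12) = 216/249.42 = 0.866, so ∠CDR = 30°.

Therefore, the measure of angle ∠CDR = 30°.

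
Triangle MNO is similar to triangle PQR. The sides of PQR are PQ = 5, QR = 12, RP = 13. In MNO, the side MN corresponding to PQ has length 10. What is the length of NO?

Similar triangles have proportional sides. Setting up the proportion:
MN / PQ = NO / QR
10 / 5 = NO / 12
NO = 12 * 10 / 5 = 24.

24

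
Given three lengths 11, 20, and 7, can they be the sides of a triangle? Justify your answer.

The longest side is 20. The other two sides sum to 7 + 11 = 18.
Since 18 ≤ 20, the two shorter sides cannot reach around to close the triangle.

No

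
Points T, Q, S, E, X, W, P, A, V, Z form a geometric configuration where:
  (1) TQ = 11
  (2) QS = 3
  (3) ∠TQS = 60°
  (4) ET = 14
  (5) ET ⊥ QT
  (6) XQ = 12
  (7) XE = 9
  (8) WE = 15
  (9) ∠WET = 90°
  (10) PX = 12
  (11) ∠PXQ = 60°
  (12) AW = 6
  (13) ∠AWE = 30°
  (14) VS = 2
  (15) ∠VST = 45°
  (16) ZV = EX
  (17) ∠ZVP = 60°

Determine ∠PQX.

Step 1: By the law of cosines on triangle QXP: QP² = 12² + 12² − 2·12·12·cos(60°) = 144, so QP = 12.
Step 2: By the inverse law of cosines on triangle PQX: cos(∠PQX) = (12² + 12² − 12²) / (2·12·12) = 144/288 = 0.5, so ∠PQX = 60°.

Therefore, the measure of angle ∠PQX = 60°.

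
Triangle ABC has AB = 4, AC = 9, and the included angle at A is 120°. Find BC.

By the law of cosines: BC^2 = AB^2 + AC^2 - 2*AB*AC*cos(A)
BC^2 = 4^2 + 9^2 - 2*4*9*cos(120°)
BC^2 = 16 + 81 - 72*(-1/2)
BC^2 = 133
BC = sqrt(133)

sqrt(133)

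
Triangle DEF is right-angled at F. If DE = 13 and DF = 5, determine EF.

By the Pythagorean theorem: EF^2 = DE^2 - DF^2
EF^2 = 13^2 - 5^2 = 169 - 25 = 144
EF = sqrt(144) = 12

12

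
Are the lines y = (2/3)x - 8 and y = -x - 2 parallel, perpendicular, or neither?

Slope of line 1: m1 = 2/3
Slope of line 2: m2 = -1
For parallel lines we need equal slopes: 2/3 != -1.
For perpendicular lines we need m1*m2 = -1: (2/3)(-1) = -2/3 != -1.
Since neither condition holds, the lines are neither parallel nor perpendicular.

Neither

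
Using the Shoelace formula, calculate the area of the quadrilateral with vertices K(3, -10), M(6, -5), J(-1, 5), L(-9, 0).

Using the Shoelace formula for a quadrilateral (vertices in order):
Area = (1/2)|sum of (x_i * y_(i+1) - x_(i+1) * y_i)|
Terms: (3*-5 - 6*-10) = 45, (6*5 - -1*-5) = 25, (-1*0 - -9*5) = 45, (-9*-10 - 3*0) = 90
Sum = 205
Area = (1/2)(205) = 205/2

205/2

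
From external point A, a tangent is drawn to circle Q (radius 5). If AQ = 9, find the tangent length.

The tangent, radius, and line from the external point to the center form a right triangle.
The right angle is where the tangent meets the radius.
By the Pythagorean theorem: tangent² + 5² = 9²
tangent² = 81 - 25 = 56
tangent = 2*sqrt(14)

2*sqrt(14)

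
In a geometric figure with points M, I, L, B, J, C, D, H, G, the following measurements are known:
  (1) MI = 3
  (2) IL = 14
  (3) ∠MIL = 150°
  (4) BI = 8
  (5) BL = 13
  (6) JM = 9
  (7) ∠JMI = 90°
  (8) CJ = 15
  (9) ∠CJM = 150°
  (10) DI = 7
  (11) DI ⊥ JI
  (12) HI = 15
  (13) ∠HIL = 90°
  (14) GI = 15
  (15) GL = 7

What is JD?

Step 1: By the law of cosines on triangle JMI: JI² = 9² + 3² − 2·9·3·cos(90°) = 90, so JI = 3·√10.
Step 2: By the law of cosines on triangle JID: JD² = (3·√10)² + 7² − 2·3·√10·7·cos(90°) = 139, so JD = √139.

Therefore, the length of JD = √139.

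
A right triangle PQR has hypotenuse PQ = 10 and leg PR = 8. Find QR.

QR = sqrt(10^2 - 8^2) = sqrt(36) = 6

6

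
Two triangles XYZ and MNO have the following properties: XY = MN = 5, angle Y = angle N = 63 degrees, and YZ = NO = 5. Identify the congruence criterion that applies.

Consider the given information: XY = MN = 5, angle Y = angle N = 63 degrees, and YZ = NO = 5
This is not ASA or AAS: ASA requires two angles and the side between them. AAS requires two angles and a non-included side.
The correct criterion is SAS. Two pairs of corresponding sides and the included angle are equal (Side-Angle-Side).

SAS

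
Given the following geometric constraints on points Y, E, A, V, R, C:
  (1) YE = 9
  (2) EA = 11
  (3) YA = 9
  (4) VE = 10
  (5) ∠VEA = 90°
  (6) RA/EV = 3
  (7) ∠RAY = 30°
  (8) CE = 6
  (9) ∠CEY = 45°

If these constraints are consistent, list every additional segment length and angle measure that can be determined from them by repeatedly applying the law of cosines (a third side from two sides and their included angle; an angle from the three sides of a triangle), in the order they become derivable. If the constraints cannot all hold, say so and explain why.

The constraints are consistent. Derivable facts, in order:
After 1 step:
- AV ≈ 14.87
- YC ≈ 6.37
- YR ≈ 22.66
- ∠AEY = 52.33°
- ∠AYE = 75.34°
- ∠EAY = 52.33°
After 2 steps:
- ∠ARY = 11.46°
- ∠AVE = 47.73°
- ∠AYR = 138.54°
- ∠CYE = 41.73°
- ∠EAV = 42.27°
- ∠ECY = 93.27°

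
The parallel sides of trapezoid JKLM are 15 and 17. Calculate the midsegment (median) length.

The midsegment of a trapezoid = (base1 + base2) / 2
midsegment = (15 + 17) / 2
midsegment = 32 / 2
midsegment = 16

16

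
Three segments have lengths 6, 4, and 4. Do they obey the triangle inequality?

For three segments to close into a triangle, no single side can be as long as the other two combined.
The longest side is 6, and 4 + 4 = 8 > 6.
A triangle can be formed.

Yes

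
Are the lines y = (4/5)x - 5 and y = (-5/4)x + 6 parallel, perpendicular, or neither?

Slope of line 1: m1 = 4/5
Slope of line 2: m2 = -5/4
m1 * m2 = -1, so perpendicular.

Perpendicular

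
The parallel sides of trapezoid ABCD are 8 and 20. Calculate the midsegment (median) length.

The midsegment (median) of a trapezoid connects the midpoints of the non-parallel sides.
Its length is the average of the two bases: (8 + 20) / 2 = 14.

14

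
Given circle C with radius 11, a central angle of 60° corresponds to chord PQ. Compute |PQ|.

Chord = 2(11) sin(30°) = 11

11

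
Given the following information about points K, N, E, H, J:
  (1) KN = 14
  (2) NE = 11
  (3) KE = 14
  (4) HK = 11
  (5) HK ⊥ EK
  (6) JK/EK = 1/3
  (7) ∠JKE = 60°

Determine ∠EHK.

Step 1: By the law of cosines on triangle HKE: HE² = 11² + 14² − 2·11·14·cos(90°) = 317, so HE ≈ 17.8.
Step 2: By the inverse law of cosines on triangle EHK: cos(∠EHK) = (17.8² + 11² − 14²) / (2·17.8·11) = 242/391.7 = 0.6178, so ∠EHK = 51.84°.

Therefore, the measure of angle ∠EHK = 51.84°.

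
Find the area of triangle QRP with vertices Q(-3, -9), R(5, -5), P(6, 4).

The Shoelace formula computes the area from vertex coordinates by summing cross products.
For vertices (-3,-9), (5,-5), (6,4):
Signed sum = -3*-5 - 5*-9 + 5*4 - 6*-5 + 6*-9 - -3*4
= 60 + 50 + -42 = 68
Area = (1/2)|68| = 34.

34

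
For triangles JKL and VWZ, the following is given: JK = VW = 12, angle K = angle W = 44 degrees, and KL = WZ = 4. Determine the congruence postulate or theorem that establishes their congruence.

The given information matches SAS: Two pairs of corresponding sides and the included angle are equal (Side-Angle-Side).

SAS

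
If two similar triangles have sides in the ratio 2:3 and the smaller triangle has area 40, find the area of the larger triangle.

The ratio of areas of similar triangles = (side ratio)^2.
Side ratio = 2:3, so area ratio = 4:9.
Area of the larger triangle / Area of the smaller triangle = 9/4
Area of the larger triangle = 40 * 9/4 = 90

90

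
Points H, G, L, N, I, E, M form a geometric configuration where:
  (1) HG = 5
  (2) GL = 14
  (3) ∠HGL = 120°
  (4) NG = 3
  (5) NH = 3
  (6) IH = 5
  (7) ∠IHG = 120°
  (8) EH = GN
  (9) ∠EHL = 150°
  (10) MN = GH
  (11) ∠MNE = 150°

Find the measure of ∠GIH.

Step 1: By the law of cosines on triangle IHG: IG² = 5² + 5² − 2·5·5·cos(120°) = 75, so IG = 5·√3.
Step 2: By the inverse law of cosines on triangle GIH: cos(∠GIH) = ((5·√3)² + 5² − 5²) / (2·5·√3·5) = 75/86.6 = 0.866, so ∠GIH = 30°.

Therefore, the measure of angle ∠GIH = 30°.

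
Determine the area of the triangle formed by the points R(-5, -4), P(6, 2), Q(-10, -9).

Shoelace: Area = (1/2)|-5(2--9) + 6(-9--4) + -10(-4-2)| = (1/2)(25) = 25/2

25/2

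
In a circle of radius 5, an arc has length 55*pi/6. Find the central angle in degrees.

The full circumference is 2πr = 10*pi.
The arc is 55*pi/6 / 10*pi = 11/12 of the full circle.
So the central angle = 11/12 × 360° = 330°.

330°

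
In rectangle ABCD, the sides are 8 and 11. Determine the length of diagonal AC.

d = sqrt(8^2 + 11^2) = sqrt(185)

sqrt(185)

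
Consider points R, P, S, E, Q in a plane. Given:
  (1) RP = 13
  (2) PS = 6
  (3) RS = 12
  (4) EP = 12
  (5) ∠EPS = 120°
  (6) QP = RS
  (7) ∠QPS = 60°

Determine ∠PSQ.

From the given relations: QP = RS = 12.
Step 1: By the law of cosines on triangle SPQ: SQ² = 6² + 12² − 2·6·12·cos(60°) = 108, so SQ = 6·√3.
Step 2: By the inverse law of cosines on triangle PSQ: cos(∠PSQ) = (6² + (6·√3)² − 12²) / (2·6·6·√3) = 0/124.71 = 0, so ∠PSQ = 90°.

Therefore, the measure of angle ∠PSQ = 90°.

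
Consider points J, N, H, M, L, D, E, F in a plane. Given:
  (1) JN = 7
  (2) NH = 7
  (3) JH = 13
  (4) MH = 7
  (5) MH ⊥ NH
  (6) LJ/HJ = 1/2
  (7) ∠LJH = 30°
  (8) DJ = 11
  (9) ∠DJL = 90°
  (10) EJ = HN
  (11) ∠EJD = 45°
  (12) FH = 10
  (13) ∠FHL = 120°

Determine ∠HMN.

Step 1: By the law of cosines on triangle MHN: MN² = 7² + 7² − 2·7·7·cos(90°) = 98, so MN = 7·√2.
Step 2: By the inverse law of cosines on triangle HMN: cos(∠HMN) = (7² + (7·√2)² − 7²) / (2·7·7·√2) = 98/138.59 = 0.7071, so ∠HMN = 45°.

Therefore, the measure of angle ∠HMN = 45°.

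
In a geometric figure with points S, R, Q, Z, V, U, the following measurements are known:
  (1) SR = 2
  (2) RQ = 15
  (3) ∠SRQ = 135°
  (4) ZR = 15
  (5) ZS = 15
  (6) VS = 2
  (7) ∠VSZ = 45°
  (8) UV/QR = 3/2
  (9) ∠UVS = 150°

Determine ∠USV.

From the given relations: UV = 3/2·QR = 3/2·15 ≈ 22.5.
Step 1: By the law of cosines on triangle SVU: SU² = 2² + 22.5² − 2·2·22.5·cos(150°) = 588.19, so SU ≈ 24.25.
Step 2: By the inverse law of cosines on triangle USV: cos(∠USV) = (24.25² + 2² − 22.5²) / (2·24.25·2) = 85.94/97.01 = 0.8859, so ∠USV = 27.64°.

Therefore, the measure of angle ∠USV = 27.64°.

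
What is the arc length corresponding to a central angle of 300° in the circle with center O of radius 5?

The full circumference is 2πr = 2π(5) = 10*pi.
The arc spans 300° out of 360°, which is a fraction of 5/6.
Arc length = 10*pi × 5/6 = 25*pi/3.

25*pi/3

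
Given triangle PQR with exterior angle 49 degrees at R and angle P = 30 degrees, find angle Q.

angle Q = 49 - 30 = 19 degrees (exterior angle theorem).

19 degrees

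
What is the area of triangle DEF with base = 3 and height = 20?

Area = (1/2)(3)(20) = 30

30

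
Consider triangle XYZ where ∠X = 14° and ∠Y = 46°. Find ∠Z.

Let angle Z = x. Then 14 + 46 + x = 180.
x = 180 - 60 = 120 degrees.

120 degrees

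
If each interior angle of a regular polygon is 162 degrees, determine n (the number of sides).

Exterior angle = 180 - 162 = 18. n = 360 / 18 = 20.

20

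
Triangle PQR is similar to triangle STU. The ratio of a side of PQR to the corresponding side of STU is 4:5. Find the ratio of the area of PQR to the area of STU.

Area ratio = (side ratio)^2 = (4/5)^2 = 16:25.

16:25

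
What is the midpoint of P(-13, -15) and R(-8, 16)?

The midpoint is the average of the coordinates:
x: (-13 + -8)/2 = -21/2
y: (-15 + 16)/2 = 1/2
Midpoint = (-21/2, 1/2)

(-21/2, 1/2)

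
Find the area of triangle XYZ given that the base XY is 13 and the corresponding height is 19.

A triangle's area is half the area of a rectangle with the same base and height.
Area = (1/2) * 13 * 19 = 247/2.

247/2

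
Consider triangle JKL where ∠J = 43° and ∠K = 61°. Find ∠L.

The interior angles sum to 180°: angle L = 180 - 43 - 61 = 76°.
The triangle is acute (angles 43°, 61°, 76°).

76 degrees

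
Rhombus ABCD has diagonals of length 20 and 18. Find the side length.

Half-diagonals are 10 and 9. side = sqrt(10^2 + 9^2) = sqrt(181)

sqrt(181)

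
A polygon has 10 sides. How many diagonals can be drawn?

Total line segments between 10 vertices = C(10,2) = 45.
Subtract the 10 sides: 45 - 10 = 35 diagonals.

35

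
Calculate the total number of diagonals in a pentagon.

Total line segments between 5 vertices = C(5,2) = 10.
Subtract the 5 sides: 10 - 5 = 5 diagonals.

5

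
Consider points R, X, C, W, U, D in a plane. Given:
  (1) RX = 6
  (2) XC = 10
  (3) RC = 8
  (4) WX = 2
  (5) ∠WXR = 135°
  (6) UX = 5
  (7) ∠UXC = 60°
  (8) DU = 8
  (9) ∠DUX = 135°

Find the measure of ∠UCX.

Step 1: By the law of cosines on triangle CXU: CU² = 10² + 5² − 2·10·5·cos(60°) = 75, so CU = 5·√3.
Step 2: By the inverse law of cosines on triangle UCX: cos(∠UCX) = ((5·√3)² + 10² − 5²) / (2·5·√3·10) = 150/173.21 = 0.866, so ∠UCX = 30°.

Therefore, the measure of angle ∠UCX = 30°.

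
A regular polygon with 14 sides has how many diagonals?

The number of diagonals in an n-gon is n(n - 3)/2.
For n = 14: 14(14 - 3)/2 = 14 × 11 / 2 = 77.

77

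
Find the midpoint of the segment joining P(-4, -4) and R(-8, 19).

The midpoint is the point halfway along the segment.
Move half the horizontal distance: -4 + (-8 - -4)/2 = -4 + -4/2 = -6
Move half the vertical distance: -4 + (19 - -4)/2 = -4 + 23/2 = 15/2
Midpoint = (-6, 15/2)

(-6, 15/2)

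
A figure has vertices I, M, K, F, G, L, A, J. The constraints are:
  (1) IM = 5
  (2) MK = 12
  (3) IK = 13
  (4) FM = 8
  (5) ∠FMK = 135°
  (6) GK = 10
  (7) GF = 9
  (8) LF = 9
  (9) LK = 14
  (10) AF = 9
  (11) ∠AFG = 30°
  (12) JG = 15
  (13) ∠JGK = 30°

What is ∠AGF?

Step 1: By the law of cosines on triangle GFA: GA² = 9² + 9² − 2·9·9·cos(30°) = 21.7, so GA ≈ 4.66.
Step 2: By the inverse law of cosines on triangle AGF: cos(∠AGF) = (4.66² + 9² − 9²) / (2·4.66·9) = 21.7/83.86 = 0.2588, so ∠AGF = 75°.

Therefore, the measure of angle ∠AGF = 75°.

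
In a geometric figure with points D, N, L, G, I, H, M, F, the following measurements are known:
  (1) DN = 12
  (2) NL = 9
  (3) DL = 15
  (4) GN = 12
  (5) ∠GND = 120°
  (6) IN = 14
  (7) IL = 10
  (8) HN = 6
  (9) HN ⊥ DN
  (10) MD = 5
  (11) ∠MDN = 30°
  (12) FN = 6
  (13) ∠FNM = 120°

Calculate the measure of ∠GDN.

Step 1: By the law of cosines on triangle DNG: DG² = 12² + 12² − 2·12·12·cos(120°) = 432, so DG = 12·√3.
Step 2: By the inverse law of cosines on triangle GDN: cos(∠GDN) = ((12·√3)² + 12² − 12²) / (2·12·√3·12) = 432/498.83 = 0.866, so ∠GDN = 30°.

Therefore, the measure of angle ∠GDN = 30°.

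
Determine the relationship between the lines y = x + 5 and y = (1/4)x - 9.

Slope of line 1: m1 = 1
Slope of line 2: m2 = 1/4
m1 != m2 and m1*m2 = 1/4 != -1. Neither.

Neither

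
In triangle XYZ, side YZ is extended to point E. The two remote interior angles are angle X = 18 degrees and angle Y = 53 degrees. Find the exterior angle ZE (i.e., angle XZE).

The interior angle at Z is 180 - 18 - 53 = 109 degrees.
The exterior angle and interior angle at Z are supplementary:
Exterior angle = 180 - 109 = 71 degrees.

71 degrees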